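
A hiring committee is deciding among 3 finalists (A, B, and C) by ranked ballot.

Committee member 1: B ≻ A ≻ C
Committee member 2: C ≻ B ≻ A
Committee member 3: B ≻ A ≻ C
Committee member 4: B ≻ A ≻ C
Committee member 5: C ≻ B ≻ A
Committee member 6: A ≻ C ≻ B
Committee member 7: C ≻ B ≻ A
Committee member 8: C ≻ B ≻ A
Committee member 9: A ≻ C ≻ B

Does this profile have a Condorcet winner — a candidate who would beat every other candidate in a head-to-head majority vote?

Head-to-head results (9 voters total):
A vs B: B wins 7–2.
A vs C: A wins 5–4.
B vs C: C wins 6–3.
No candidate beats all others: A beats C beats B beats A, a majority cycle.

No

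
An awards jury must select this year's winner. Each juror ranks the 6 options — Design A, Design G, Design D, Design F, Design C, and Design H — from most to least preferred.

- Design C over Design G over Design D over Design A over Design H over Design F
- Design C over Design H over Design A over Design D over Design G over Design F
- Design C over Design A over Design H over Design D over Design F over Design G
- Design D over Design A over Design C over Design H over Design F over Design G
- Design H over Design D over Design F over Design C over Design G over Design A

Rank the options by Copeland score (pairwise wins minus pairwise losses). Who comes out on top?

Pairwise results:
  Design A vs Design G: Design A wins 3–2.
  Design A vs Design D: Design D wins 3–2.
  Design A vs Design F: Design A wins 4–1.
  Design A vs Design C: Design C wins 4–1.
  Design A vs Design H: Design A wins 3–2.
  Design G vs Design D: Design D wins 4–1.
  Design G vs Design F: Design F wins 3–2.
  Design G vs Design C: Design C wins 5–0.
  Design G vs Design H: Design H wins 4–1.
  Design D vs Design F: Design D wins 5–0.
  Design D vs Design C: Design C wins 3–2.
  Design D vs Design H: Design H wins 3–2.
  Design F vs Design C: Design C wins 4–1.
  Design F vs Design H: Design H wins 5–0.
  Design C vs Design H: Design C wins 4–1.
Copeland scores (wins − losses):
  Design A: 3 − 2 = 1
  Design G: 0 − 5 = -5
  Design D: 3 − 2 = 1
  Design F: 1 − 4 = -3
  Design C: 5 − 0 = 5
  Design H: 3 − 2 = 1
Design C has the best Copeland score.

Design C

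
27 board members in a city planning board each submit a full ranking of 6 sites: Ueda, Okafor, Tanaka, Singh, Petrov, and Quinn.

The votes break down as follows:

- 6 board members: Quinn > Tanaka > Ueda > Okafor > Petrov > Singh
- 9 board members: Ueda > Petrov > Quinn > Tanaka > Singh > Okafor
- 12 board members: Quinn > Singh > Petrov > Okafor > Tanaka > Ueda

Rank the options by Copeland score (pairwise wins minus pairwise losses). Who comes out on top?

Pairwise results:
  Ueda vs Okafor: Ueda wins 15–12.
  Ueda vs Tanaka: Tanaka wins 18–9.
  Ueda vs Singh: Ueda wins 15–12.
  Ueda vs Petrov: Ueda wins 15–12.
  Ueda vs Quinn: Quinn wins 18–9.
  Okafor vs Tanaka: Tanaka wins 15–12.
  Okafor vs Singh: Singh wins 21–6.
  Okafor vs Petrov: Petrov wins 21–6.
  Okafor vs Quinn: Quinn wins 27–0.
  Tanaka vs Singh: Tanaka wins 15–12.
  Tanaka vs Petrov: Petrov wins 21–6.
  Tanaka vs Quinn: Quinn wins 27–0.
  Singh vs Petrov: Petrov wins 15–12.
  Singh vs Quinn: Quinn wins 27–0.
  Petrov vs Quinn: Quinn wins 18–9.
Copeland scores (wins − losses):
  Ueda: 3 − 2 = 1
  Okafor: 0 − 5 = -5
  Tanaka: 3 − 2 = 1
  Singh: 1 − 4 = -3
  Petrov: 3 − 2 = 1
  Quinn: 5 − 0 = 5
Quinn has the best Copeland score.

Quinn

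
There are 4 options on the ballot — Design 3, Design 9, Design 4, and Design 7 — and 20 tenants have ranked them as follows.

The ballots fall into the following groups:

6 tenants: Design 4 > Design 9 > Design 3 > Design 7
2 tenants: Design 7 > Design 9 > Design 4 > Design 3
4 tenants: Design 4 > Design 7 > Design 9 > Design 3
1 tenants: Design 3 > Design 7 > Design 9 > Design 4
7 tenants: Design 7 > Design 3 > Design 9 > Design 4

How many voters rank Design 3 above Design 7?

7

Ballots ranking Design 3 above Design 7: 6+1 = 7.
Ballots ranking Design 7 above Design 3: 2+4+7 = 13.
So 7 of 20 voters prefer Design 3 to Design 7.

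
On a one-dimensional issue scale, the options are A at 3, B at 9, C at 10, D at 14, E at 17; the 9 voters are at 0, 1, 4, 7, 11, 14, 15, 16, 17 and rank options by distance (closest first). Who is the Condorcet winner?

With single-peaked preferences on a line, the Condorcet winner is the candidate closest to the median voter.
The median voter (position 11) is closest to C at 10.
Check: C vs B — voters closer to C: 5 of 9.

C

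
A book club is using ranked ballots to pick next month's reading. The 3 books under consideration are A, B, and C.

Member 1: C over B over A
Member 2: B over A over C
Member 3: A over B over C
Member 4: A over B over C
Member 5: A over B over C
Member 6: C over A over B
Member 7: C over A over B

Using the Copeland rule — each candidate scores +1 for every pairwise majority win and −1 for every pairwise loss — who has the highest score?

Pairwise results:
  A vs B: A wins 5–2.
  A vs C: A wins 4–3.
  B vs C: B wins 4–3.
Copeland scores (wins − losses):
  A: 2 − 0 = 2
  B: 1 − 1 = 0
  C: 0 − 2 = -2
A has the best Copeland score.

A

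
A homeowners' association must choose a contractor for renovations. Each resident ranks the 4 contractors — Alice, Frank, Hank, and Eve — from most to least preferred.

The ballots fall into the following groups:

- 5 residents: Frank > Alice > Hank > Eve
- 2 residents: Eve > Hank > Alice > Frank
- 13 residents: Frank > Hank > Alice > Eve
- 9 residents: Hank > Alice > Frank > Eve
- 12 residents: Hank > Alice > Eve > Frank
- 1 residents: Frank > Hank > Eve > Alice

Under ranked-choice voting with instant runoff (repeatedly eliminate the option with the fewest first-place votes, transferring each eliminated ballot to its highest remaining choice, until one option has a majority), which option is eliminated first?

Alice

Round 1: Hank 21, Frank 19, Eve 2, Alice 0. Alice has the fewest and is eliminated.
Round 2: Hank 21, Frank 19, Eve 2. Eve has the fewest and is eliminated.
Round 3: Hank 23, Frank 19. Hank has a majority.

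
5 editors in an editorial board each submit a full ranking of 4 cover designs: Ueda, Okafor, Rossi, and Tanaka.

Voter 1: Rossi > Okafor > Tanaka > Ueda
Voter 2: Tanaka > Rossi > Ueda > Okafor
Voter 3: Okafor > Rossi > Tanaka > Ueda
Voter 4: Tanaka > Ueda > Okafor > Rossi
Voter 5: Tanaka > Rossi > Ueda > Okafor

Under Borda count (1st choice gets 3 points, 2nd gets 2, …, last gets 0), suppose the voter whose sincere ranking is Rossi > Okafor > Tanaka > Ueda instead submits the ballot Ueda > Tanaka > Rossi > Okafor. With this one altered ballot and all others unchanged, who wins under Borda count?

Borda totals with the altered ballot: Ueda 7, Okafor 4, Rossi 7, Tanaka 12.
The winner is unchanged: still Tanaka.

Tanaka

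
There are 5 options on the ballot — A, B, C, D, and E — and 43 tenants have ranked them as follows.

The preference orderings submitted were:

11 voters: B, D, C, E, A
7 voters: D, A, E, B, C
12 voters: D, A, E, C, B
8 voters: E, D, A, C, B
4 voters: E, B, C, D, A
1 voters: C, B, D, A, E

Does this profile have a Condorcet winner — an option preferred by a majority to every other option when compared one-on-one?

Yes

Head-to-head results (43 voters total):
A vs B: A wins 27–16.
A vs C: A wins 27–16.
A vs D: D wins 43–0.
A vs E: E wins 23–20.
B vs C: B wins 22–21.
B vs D: D wins 27–16.
B vs E: E wins 31–12.
C vs D: D wins 38–5.
C vs E: E wins 31–12.
D vs E: D wins 31–12.
D beats each rival — A (43–0), B (27–16), C (38–5), E (31–12) — so D is the Condorcet winner.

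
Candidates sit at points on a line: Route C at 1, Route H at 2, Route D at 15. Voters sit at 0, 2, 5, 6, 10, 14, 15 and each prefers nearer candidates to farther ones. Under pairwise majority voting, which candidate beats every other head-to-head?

Route H

With single-peaked preferences on a line, the Condorcet winner is the candidate closest to the median voter.
The median voter (position 6) is closest to Route H at 2.
Check: Route H vs Route C — voters closer to Route H: 6 of 7.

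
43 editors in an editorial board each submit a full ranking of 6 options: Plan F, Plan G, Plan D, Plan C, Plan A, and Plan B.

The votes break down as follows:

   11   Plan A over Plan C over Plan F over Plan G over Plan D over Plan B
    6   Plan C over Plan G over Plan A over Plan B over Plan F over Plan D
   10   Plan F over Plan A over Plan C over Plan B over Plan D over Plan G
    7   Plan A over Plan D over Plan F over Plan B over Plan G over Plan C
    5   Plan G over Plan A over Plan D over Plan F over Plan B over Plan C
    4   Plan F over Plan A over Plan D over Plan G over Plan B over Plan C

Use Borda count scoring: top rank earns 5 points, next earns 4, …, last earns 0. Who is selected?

Borda scores:
  Plan F: 11·3 + 6·1 + 10·5 + 7·3 + 5·2 + 4·5 = 140
  Plan G: 11·2 + 6·4 + 10·0 + 7·1 + 5·5 + 4·2 = 86
  Plan D: 11·1 + 6·0 + 10·1 + 7·4 + 5·3 + 4·3 = 76
  Plan C: 11·4 + 6·5 + 10·3 + 7·0 + 5·0 + 4·0 = 104
  Plan A: 11·5 + 6·3 + 10·4 + 7·5 + 5·4 + 4·4 = 184
  Plan B: 11·0 + 6·2 + 10·2 + 7·2 + 5·1 + 4·1 = 55
Plan A has the highest total.

Plan A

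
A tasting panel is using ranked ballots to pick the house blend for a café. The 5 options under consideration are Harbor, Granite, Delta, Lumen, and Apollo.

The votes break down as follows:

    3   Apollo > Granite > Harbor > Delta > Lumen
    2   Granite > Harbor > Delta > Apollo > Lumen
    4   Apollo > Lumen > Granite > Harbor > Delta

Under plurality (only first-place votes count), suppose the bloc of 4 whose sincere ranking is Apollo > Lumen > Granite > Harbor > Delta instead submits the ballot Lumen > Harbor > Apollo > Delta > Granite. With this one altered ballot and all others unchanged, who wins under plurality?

First-place totals with the altered ballot: Harbor 0, Granite 2, Delta 0, Lumen 4, Apollo 3.
The switch changes the winner from Apollo to Lumen.

Lumen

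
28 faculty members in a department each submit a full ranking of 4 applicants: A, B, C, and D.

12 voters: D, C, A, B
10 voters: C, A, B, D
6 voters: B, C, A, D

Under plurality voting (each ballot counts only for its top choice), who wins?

D

First-place vote totals:
  A: 0
  B: 6
  C: 10
  D: 12
D has the most first-place votes.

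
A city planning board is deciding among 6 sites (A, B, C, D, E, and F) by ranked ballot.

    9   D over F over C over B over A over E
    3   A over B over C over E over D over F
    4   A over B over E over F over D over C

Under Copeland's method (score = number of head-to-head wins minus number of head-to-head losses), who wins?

Pairwise results:
  A vs B: B wins 9–7.
  A vs C: C wins 9–7.
  A vs D: D wins 9–7.
  A vs E: A wins 16–0.
  A vs F: F wins 9–7.
  B vs C: C wins 9–7.
  B vs D: D wins 9–7.
  B vs E: B wins 16–0.
  B vs F: F wins 9–7.
  C vs D: D wins 13–3.
  C vs E: C wins 12–4.
  C vs F: F wins 13–3.
  D vs E: D wins 9–7.
  D vs F: D wins 12–4.
  E vs F: F wins 9–7.
Copeland scores (wins − losses):
  A: 1 − 4 = -3
  B: 2 − 3 = -1
  C: 3 − 2 = 1
  D: 5 − 0 = 5
  E: 0 − 5 = -5
  F: 4 − 1 = 3
D has the best Copeland score.

D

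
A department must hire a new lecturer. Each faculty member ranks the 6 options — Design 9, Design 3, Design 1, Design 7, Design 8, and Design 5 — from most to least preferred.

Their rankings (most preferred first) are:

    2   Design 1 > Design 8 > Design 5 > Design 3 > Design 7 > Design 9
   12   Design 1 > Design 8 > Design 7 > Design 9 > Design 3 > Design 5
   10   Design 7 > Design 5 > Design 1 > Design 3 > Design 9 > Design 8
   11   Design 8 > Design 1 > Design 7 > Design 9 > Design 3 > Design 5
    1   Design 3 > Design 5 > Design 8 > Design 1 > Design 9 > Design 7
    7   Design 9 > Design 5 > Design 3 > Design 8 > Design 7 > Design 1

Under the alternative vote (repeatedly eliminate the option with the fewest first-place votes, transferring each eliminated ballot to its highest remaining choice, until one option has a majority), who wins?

Design 1

Round 1: Design 1 14, Design 8 11, Design 7 10, Design 9 7, Design 3 1, Design 5 0. Design 5 has the fewest and is eliminated.
Round 2: Design 1 14, Design 8 11, Design 7 10, Design 9 7, Design 3 1. Design 3 has the fewest and is eliminated.
Round 3: Design 1 14, Design 8 12, Design 7 10, Design 9 7. Design 9 has the fewest and is eliminated.
Round 4: Design 8 19, Design 1 14, Design 7 10. Design 7 has the fewest and is eliminated.
Round 5: Design 1 24, Design 8 19. Design 1 has a majority.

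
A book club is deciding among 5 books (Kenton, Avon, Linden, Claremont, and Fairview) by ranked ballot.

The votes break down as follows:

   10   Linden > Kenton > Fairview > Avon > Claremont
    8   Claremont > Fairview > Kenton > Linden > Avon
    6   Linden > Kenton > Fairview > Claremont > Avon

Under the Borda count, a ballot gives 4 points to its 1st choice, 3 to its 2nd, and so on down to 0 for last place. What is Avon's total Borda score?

10

Borda scores:
  Kenton: 10·3 + 8·2 + 6·3 = 64
  Avon: 10·1 + 8·0 + 6·0 = 10
  Linden: 10·4 + 8·1 + 6·4 = 72
  Claremont: 10·0 + 8·4 + 6·1 = 38
  Fairview: 10·2 + 8·3 + 6·2 = 56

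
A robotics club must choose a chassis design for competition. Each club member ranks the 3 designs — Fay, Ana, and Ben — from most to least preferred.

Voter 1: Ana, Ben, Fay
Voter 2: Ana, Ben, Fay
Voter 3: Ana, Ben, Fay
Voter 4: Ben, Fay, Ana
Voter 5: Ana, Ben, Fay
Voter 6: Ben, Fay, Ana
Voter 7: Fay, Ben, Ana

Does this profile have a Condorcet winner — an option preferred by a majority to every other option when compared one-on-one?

Head-to-head results (7 voters total):
Fay vs Ana: Ana wins 4–3.
Fay vs Ben: Ben wins 6–1.
Ana vs Ben: Ana wins 4–3.
Ana beats each rival — Fay (4–3), Ben (4–3) — so Ana is the Condorcet winner.

Yes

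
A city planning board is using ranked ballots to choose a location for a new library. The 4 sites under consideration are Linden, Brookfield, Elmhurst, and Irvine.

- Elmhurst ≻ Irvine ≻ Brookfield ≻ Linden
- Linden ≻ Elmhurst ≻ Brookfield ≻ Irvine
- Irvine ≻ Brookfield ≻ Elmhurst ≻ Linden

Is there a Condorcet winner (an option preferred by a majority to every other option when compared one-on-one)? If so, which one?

Elmhurst

Head-to-head results (3 voters total):
Linden vs Brookfield: Brookfield wins 2–1.
Linden vs Elmhurst: Elmhurst wins 2–1.
Linden vs Irvine: Irvine wins 2–1.
Brookfield vs Elmhurst: Elmhurst wins 2–1.
Brookfield vs Irvine: Irvine wins 2–1.
Elmhurst vs Irvine: Elmhurst wins 2–1.
Elmhurst beats each rival — Linden (2–1), Brookfield (2–1), Irvine (2–1) — so Elmhurst is the Condorcet winner.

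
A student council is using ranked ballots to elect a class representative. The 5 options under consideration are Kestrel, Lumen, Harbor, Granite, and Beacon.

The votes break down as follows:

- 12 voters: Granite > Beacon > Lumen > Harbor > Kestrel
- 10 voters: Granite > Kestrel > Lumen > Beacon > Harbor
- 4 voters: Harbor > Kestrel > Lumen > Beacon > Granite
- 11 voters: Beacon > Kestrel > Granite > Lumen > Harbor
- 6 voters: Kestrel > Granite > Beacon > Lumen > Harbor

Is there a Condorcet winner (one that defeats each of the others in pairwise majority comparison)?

Yes

Head-to-head results (43 voters total):
Kestrel vs Lumen: Kestrel wins 31–12.
Kestrel vs Harbor: Kestrel wins 27–16.
Kestrel vs Granite: Granite wins 22–21.
Kestrel vs Beacon: Beacon wins 23–20.
Lumen vs Harbor: Lumen wins 39–4.
Lumen vs Granite: Granite wins 39–4.
Lumen vs Beacon: Beacon wins 29–14.
Harbor vs Granite: Granite wins 39–4.
Harbor vs Beacon: Beacon wins 39–4.
Granite vs Beacon: Granite wins 28–15.
Granite beats each rival — Kestrel (22–21), Lumen (39–4), Harbor (39–4), Beacon (28–15) — so Granite is the Condorcet winner.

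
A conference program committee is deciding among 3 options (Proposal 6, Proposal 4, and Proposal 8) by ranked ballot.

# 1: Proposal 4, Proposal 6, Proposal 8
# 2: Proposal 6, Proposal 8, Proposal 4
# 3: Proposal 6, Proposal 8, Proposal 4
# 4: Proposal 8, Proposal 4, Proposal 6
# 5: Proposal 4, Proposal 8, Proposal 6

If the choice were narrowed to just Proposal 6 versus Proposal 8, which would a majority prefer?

Ballots ranking Proposal 6 above Proposal 8: 3.
Ballots ranking Proposal 8 above Proposal 6: 2.
Proposal 6 wins the head-to-head, 3–2.

Proposal 6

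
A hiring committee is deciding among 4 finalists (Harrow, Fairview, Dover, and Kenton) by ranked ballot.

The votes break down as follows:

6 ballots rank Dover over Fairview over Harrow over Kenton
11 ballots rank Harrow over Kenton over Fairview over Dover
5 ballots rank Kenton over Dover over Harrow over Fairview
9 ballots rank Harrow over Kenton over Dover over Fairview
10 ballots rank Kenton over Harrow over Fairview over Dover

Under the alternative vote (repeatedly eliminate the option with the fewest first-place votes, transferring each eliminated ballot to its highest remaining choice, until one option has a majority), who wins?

Round 1: Harrow 20, Kenton 15, Dover 6, Fairview 0. Fairview has the fewest and is eliminated.
Round 2: Harrow 20, Kenton 15, Dover 6. Dover has the fewest and is eliminated.
Round 3: Harrow 26, Kenton 15. Harrow has a majority.

Harrow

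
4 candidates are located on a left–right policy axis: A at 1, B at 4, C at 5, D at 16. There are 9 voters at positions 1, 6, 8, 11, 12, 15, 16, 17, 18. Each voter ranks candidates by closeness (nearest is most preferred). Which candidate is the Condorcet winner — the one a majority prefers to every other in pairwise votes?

D

With single-peaked preferences on a line, the Condorcet winner is the candidate closest to the median voter.
The median voter (position 12) is closest to D at 16.
Check: D vs C — voters closer to D: 6 of 9.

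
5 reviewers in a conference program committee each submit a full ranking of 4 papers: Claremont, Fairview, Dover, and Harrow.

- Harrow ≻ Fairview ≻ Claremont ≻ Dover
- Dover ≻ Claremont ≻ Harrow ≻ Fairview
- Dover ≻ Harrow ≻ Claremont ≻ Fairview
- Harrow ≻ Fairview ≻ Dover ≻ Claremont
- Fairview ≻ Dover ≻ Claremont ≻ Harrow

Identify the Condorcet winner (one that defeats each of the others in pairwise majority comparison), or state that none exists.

Head-to-head results (5 voters total):
Claremont vs Fairview: Fairview wins 3–2.
Claremont vs Dover: Dover wins 4–1.
Claremont vs Harrow: Harrow wins 3–2.
Fairview vs Dover: Fairview wins 3–2.
Fairview vs Harrow: Harrow wins 4–1.
Dover vs Harrow: Dover wins 3–2.
No candidate beats all others: Fairview beats Dover beats Harrow beats Fairview, a majority cycle.

No Condorcet winner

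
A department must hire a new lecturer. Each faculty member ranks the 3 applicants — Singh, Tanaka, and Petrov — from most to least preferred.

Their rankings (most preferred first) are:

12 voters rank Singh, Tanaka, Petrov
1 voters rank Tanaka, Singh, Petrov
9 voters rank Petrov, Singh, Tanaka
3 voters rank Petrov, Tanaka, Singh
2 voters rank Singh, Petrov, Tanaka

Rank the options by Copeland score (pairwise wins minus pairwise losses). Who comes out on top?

Pairwise results:
  Singh vs Tanaka: Singh wins 23–4.
  Singh vs Petrov: Singh wins 15–12.
  Tanaka vs Petrov: Petrov wins 14–13.
Copeland scores (wins − losses):
  Singh: 2 − 0 = 2
  Tanaka: 0 − 2 = -2
  Petrov: 1 − 1 = 0
Singh has the best Copeland score.

Singh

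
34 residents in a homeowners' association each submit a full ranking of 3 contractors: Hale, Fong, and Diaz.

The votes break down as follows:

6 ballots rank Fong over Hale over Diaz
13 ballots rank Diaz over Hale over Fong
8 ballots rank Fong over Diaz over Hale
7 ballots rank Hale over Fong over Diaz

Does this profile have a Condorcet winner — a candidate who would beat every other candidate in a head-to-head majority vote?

Head-to-head results (34 voters total):
Hale vs Fong: Hale wins 20–14.
Hale vs Diaz: Diaz wins 21–13.
Fong vs Diaz: Fong wins 21–13.
No candidate beats all others: Hale beats Fong beats Diaz beats Hale, a majority cycle.

No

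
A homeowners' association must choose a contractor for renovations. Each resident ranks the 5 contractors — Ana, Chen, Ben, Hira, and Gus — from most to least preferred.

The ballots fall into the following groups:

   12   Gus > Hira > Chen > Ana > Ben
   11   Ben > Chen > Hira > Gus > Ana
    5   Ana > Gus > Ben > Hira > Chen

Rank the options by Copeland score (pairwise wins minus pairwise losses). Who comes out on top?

Pairwise results:
  Ana vs Chen: Chen wins 23–5.
  Ana vs Ben: Ana wins 17–11.
  Ana vs Hira: Hira wins 23–5.
  Ana vs Gus: Gus wins 23–5.
  Chen vs Ben: Ben wins 16–12.
  Chen vs Hira: Hira wins 17–11.
  Chen vs Gus: Gus wins 17–11.
  Ben vs Hira: Ben wins 16–12.
  Ben vs Gus: Gus wins 17–11.
  Hira vs Gus: Gus wins 17–11.
Copeland scores (wins − losses):
  Ana: 1 − 3 = -2
  Chen: 1 − 3 = -2
  Ben: 2 − 2 = 0
  Hira: 2 − 2 = 0
  Gus: 4 − 0 = 4
Gus has the best Copeland score.

Gus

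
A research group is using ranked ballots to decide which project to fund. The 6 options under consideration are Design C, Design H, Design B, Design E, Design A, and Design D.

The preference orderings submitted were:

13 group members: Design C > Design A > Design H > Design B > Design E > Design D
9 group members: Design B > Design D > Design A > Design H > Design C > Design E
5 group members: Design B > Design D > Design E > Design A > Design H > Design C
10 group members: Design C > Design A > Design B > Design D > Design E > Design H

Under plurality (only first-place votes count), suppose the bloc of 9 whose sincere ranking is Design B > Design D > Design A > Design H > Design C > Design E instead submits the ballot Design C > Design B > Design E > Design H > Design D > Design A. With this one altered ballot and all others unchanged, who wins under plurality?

Design C

First-place totals with the altered ballot: Design C 32, Design H 0, Design B 5, Design E 0, Design A 0, Design D 0.
The winner is unchanged: still Design C.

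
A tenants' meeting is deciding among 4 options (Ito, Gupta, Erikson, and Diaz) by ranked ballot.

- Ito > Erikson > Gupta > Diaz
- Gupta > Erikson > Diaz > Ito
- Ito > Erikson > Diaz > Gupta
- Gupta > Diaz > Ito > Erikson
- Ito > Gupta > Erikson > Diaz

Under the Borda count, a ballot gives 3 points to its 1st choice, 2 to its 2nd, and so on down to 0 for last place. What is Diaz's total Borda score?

Borda scores:
  Ito: 3 + 0 + 3 + 1 + 3 = 10
  Gupta: 1 + 3 + 0 + 3 + 2 = 9
  Erikson: 2 + 2 + 2 + 0 + 1 = 7
  Diaz: 0 + 1 + 1 + 2 + 0 = 4

4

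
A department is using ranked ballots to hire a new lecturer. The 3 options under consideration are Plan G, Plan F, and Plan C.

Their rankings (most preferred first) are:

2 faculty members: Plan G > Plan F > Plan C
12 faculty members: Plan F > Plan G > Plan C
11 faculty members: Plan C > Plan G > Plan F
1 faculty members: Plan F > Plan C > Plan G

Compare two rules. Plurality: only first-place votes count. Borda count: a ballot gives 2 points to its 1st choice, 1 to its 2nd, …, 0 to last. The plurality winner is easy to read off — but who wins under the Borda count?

Plan F

Plurality first-place counts: Plan G 2, Plan F 13, Plan C 11 → Plan F.
Borda totals: Plan G 27, Plan F 28, Plan C 23 → Plan F.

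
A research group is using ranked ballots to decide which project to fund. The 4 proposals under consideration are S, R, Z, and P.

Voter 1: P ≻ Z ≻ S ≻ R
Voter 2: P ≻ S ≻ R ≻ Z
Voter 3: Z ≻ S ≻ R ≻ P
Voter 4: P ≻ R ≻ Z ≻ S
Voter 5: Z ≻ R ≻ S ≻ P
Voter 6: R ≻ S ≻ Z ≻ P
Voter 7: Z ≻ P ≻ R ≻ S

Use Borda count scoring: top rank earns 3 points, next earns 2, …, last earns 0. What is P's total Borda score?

Borda scores:
  S: 1 + 2 + 2 + 0 + 1 + 2 + 0 = 8
  R: 0 + 1 + 1 + 2 + 2 + 3 + 1 = 10
  Z: 2 + 0 + 3 + 1 + 3 + 1 + 3 = 13
  P: 3 + 3 + 0 + 3 + 0 + 0 + 2 = 11

11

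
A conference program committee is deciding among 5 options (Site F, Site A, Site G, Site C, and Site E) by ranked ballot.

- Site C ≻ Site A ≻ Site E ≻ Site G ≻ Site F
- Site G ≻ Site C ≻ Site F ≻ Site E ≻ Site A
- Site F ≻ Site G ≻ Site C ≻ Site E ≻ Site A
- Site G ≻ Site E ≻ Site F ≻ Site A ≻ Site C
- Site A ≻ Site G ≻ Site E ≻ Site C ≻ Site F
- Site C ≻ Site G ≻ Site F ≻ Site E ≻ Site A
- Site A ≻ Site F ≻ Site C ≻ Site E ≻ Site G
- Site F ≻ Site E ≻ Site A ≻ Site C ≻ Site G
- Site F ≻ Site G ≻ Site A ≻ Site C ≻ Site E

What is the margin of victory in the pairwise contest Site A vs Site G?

1

Ballots ranking Site A above Site G: 4.
Ballots ranking Site G above Site A: 5.
Site G wins 5–4, a margin of 1.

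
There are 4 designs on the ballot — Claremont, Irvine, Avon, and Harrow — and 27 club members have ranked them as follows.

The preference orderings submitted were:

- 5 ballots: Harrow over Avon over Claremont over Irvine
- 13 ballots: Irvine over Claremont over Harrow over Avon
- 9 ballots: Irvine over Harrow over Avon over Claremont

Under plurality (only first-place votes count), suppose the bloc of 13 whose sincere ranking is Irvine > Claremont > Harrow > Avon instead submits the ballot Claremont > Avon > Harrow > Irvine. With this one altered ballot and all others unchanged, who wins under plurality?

Claremont

First-place totals with the altered ballot: Claremont 13, Irvine 9, Avon 0, Harrow 5.
The switch changes the winner from Irvine to Claremont.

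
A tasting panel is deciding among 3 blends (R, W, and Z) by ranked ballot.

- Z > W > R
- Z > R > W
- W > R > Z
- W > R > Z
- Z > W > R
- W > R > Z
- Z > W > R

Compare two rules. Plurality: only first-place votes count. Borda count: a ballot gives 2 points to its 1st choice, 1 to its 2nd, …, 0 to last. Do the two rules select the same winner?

Plurality first-place counts: R 0, W 3, Z 4 → Z.
Borda totals: R 4, W 9, Z 8 → W.
The two rules disagree: plurality picks Z, Borda picks W.

No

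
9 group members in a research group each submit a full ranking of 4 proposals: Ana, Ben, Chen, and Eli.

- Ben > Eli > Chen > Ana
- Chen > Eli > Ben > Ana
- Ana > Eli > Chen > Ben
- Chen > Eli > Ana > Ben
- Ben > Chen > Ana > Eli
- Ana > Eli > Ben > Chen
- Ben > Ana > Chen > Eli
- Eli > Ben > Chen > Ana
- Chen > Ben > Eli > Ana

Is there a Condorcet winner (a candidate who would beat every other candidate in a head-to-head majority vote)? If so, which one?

Head-to-head results (9 voters total):
Ana vs Ben: Ben wins 6–3.
Ana vs Chen: Chen wins 6–3.
Ana vs Eli: Eli wins 5–4.
Ben vs Chen: Ben wins 5–4.
Ben vs Eli: Eli wins 5–4.
Chen vs Eli: Chen wins 5–4.
No candidate beats all others: Ben beats Chen beats Eli beats Ben, a majority cycle.

None — there is no Condorcet winner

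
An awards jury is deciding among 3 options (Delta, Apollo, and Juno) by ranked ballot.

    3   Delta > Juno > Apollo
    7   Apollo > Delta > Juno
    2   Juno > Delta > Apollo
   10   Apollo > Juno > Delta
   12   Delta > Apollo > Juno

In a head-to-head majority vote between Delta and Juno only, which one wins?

Delta

Ballots ranking Delta above Juno: 3+7+12 = 22.
Ballots ranking Juno above Delta: 2+10 = 12.
Delta wins the head-to-head, 22–12.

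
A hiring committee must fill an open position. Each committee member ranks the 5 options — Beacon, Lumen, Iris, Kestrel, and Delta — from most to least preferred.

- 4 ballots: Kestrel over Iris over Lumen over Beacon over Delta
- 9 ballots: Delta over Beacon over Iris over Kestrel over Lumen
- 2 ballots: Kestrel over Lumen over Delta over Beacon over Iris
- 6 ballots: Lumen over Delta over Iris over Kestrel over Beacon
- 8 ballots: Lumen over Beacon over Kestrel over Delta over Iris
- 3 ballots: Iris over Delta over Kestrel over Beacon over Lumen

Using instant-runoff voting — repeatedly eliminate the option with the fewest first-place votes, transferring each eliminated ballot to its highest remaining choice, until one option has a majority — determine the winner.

Round 1: Lumen 14, Delta 9, Kestrel 6, Iris 3, Beacon 0. Beacon has the fewest and is eliminated.
Round 2: Lumen 14, Delta 9, Kestrel 6, Iris 3. Iris has the fewest and is eliminated.
Round 3: Lumen 14, Delta 12, Kestrel 6. Kestrel has the fewest and is eliminated.
Round 4: Lumen 20, Delta 12. Lumen has a majority.

Lumen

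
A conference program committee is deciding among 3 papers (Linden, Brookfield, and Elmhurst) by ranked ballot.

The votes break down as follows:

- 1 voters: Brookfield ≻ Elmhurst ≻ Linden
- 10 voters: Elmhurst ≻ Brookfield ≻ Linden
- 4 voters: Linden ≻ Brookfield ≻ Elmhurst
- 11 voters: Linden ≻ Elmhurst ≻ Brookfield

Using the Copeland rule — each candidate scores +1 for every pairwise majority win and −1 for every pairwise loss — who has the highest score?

Pairwise results:
  Linden vs Brookfield: Linden wins 15–11.
  Linden vs Elmhurst: Linden wins 15–11.
  Brookfield vs Elmhurst: Elmhurst wins 21–5.
Copeland scores (wins − losses):
  Linden: 2 − 0 = 2
  Brookfield: 0 − 2 = -2
  Elmhurst: 1 − 1 = 0
Linden has the best Copeland score.

Linden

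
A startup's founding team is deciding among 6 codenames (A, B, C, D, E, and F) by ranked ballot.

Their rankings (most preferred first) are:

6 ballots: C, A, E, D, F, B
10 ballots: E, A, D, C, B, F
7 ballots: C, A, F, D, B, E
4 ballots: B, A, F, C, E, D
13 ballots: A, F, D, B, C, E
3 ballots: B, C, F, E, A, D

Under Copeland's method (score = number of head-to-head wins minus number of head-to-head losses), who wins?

A

Pairwise results:
  A vs B: A wins 36–7.
  A vs C: A wins 27–16.
  A vs D: A wins 43–0.
  A vs E: A wins 30–13.
  A vs F: A wins 40–3.
  B vs C: C wins 23–20.
  B vs D: D wins 36–7.
  B vs E: B wins 27–16.
  B vs F: F wins 26–17.
  C vs D: D wins 23–20.
  C vs E: C wins 33–10.
  C vs F: C wins 26–17.
  D vs E: E wins 23–20.
  D vs F: F wins 27–16.
  E vs F: F wins 27–16.
Copeland scores (wins − losses):
  A: 5 − 0 = 5
  B: 1 − 4 = -3
  C: 3 − 2 = 1
  D: 2 − 3 = -1
  E: 1 − 4 = -3
  F: 3 − 2 = 1
A has the best Copeland score.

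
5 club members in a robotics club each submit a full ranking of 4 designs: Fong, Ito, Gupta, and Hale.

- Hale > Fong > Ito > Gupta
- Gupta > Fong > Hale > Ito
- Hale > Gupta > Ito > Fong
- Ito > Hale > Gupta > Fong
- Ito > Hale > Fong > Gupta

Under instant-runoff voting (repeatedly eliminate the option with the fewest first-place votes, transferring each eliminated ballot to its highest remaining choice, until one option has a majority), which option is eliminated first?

Round 1: Ito 2, Hale 2, Gupta 1, Fong 0. Fong has the fewest and is eliminated.
Round 2: Ito 2, Hale 2, Gupta 1. Gupta has the fewest and is eliminated.
Round 3: Hale 3, Ito 2. Hale has a majority.

Fong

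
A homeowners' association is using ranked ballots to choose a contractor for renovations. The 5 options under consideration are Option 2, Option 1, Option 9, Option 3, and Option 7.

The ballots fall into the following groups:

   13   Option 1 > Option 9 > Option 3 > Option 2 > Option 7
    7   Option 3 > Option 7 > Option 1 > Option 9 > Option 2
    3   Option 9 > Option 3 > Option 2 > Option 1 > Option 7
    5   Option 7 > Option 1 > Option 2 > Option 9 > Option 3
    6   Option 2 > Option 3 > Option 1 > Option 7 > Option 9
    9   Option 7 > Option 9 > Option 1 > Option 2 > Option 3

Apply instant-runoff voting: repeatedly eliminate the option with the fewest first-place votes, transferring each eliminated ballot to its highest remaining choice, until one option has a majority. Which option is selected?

Option 3

Round 1: Option 7 14, Option 1 13, Option 3 7, Option 2 6, Option 9 3. Option 9 has the fewest and is eliminated.
Round 2: Option 7 14, Option 1 13, Option 3 10, Option 2 6. Option 2 has the fewest and is eliminated.
Round 3: Option 3 16, Option 7 14, Option 1 13. Option 1 has the fewest and is eliminated.
Round 4: Option 3 29, Option 7 14. Option 3 has a majority.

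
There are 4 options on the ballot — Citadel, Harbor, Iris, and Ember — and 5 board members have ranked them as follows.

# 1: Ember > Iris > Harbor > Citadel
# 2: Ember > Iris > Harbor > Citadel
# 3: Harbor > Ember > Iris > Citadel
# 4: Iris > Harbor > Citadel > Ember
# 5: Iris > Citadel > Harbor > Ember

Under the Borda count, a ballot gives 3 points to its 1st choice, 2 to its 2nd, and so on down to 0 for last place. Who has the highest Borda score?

Borda scores:
  Citadel: 0 + 0 + 0 + 1 + 2 = 3
  Harbor: 1 + 1 + 3 + 2 + 1 = 8
  Iris: 2 + 2 + 1 + 3 + 3 = 11
  Ember: 3 + 3 + 2 + 0 + 0 = 8
Iris has the highest total.

Iris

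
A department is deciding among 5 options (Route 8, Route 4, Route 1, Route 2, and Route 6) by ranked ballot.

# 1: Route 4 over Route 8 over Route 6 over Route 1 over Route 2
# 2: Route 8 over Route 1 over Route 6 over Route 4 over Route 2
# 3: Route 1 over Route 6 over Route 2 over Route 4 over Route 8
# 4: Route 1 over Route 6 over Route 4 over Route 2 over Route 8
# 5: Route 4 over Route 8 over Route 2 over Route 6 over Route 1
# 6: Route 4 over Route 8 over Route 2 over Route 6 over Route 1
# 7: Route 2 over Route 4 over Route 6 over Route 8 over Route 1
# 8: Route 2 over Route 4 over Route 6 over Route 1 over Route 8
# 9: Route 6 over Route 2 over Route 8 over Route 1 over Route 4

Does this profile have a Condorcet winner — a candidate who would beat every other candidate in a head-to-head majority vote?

Yes

Head-to-head results (9 voters total):
Route 8 vs Route 4: Route 4 wins 7–2.
Route 8 vs Route 1: Route 8 wins 6–3.
Route 8 vs Route 2: Route 2 wins 5–4.
Route 8 vs Route 6: Route 6 wins 5–4.
Route 4 vs Route 1: Route 4 wins 5–4.
Route 4 vs Route 2: Route 4 wins 5–4.
Route 4 vs Route 6: Route 4 wins 5–4.
Route 1 vs Route 2: Route 2 wins 5–4.
Route 1 vs Route 6: Route 6 wins 6–3.
Route 2 vs Route 6: Route 6 wins 5–4.
Route 4 beats each rival — Route 8 (7–2), Route 1 (5–4), Route 2 (5–4), Route 6 (5–4) — so Route 4 is the Condorcet winner.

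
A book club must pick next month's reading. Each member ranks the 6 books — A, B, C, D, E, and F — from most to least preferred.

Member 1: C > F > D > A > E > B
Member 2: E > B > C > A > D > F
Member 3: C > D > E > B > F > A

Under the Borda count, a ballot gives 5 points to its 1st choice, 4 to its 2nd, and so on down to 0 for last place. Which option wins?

Borda scores:
  A: 2 + 2 + 0 = 4
  B: 0 + 4 + 2 = 6
  C: 5 + 3 + 5 = 13
  D: 3 + 1 + 4 = 8
  E: 1 + 5 + 3 = 9
  F: 4 + 0 + 1 = 5
C has the highest total.

C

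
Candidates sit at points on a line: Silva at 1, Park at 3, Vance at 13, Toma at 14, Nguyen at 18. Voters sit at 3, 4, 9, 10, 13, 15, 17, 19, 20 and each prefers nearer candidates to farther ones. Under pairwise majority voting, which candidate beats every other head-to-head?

Vance

With single-peaked preferences on a line, the Condorcet winner is the candidate closest to the median voter.
The median voter (position 13) is closest to Vance at 13.
Check: Vance vs Silva — voters closer to Vance: 7 of 9.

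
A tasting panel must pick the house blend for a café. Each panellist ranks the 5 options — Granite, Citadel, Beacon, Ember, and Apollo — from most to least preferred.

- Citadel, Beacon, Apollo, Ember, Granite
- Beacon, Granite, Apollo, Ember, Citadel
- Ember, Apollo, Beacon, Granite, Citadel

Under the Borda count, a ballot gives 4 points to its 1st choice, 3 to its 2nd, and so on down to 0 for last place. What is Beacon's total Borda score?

Borda scores:
  Granite: 0 + 3 + 1 = 4
  Citadel: 4 + 0 + 0 = 4
  Beacon: 3 + 4 + 2 = 9
  Ember: 1 + 1 + 4 = 6
  Apollo: 2 + 2 + 3 = 7

9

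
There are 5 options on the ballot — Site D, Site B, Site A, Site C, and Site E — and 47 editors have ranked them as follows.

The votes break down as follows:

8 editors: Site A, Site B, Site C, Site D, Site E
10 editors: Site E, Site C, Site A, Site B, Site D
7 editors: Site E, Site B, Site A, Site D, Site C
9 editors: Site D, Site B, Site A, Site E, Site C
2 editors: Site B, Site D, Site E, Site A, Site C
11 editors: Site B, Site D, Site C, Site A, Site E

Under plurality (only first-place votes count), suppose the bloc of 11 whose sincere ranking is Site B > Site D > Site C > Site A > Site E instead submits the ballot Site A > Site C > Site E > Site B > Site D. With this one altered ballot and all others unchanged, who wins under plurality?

First-place totals with the altered ballot: Site D 9, Site B 2, Site A 19, Site C 0, Site E 17.
The switch changes the winner from Site E to Site A.

Site A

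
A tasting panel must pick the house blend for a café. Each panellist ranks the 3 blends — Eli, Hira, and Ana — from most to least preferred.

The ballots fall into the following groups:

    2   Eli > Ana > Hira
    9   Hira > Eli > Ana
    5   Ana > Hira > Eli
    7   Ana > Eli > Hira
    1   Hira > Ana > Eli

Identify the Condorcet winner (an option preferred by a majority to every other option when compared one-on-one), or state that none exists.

Ana

Head-to-head results (24 voters total):
Eli vs Hira: Hira wins 15–9.
Eli vs Ana: Ana wins 13–11.
Hira vs Ana: Ana wins 14–10.
Ana beats each rival — Eli (13–11), Hira (14–10) — so Ana is the Condorcet winner.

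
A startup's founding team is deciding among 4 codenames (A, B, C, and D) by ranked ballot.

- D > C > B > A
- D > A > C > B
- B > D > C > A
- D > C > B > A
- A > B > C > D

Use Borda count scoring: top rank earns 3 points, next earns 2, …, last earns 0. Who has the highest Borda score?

Borda scores:
  A: 0 + 2 + 0 + 0 + 3 = 5
  B: 1 + 0 + 3 + 1 + 2 = 7
  C: 2 + 1 + 1 + 2 + 1 = 7
  D: 3 + 3 + 2 + 3 + 0 = 11
D has the highest total.

D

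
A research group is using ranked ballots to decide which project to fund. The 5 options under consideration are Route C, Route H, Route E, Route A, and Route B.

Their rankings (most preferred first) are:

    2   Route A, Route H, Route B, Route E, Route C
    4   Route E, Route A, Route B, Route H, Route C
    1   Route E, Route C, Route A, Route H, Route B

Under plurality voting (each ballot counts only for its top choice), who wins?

First-place vote totals:
  Route C: 0
  Route H: 0
  Route E: 5
  Route A: 2
  Route B: 0
Route E has the most first-place votes.

Route E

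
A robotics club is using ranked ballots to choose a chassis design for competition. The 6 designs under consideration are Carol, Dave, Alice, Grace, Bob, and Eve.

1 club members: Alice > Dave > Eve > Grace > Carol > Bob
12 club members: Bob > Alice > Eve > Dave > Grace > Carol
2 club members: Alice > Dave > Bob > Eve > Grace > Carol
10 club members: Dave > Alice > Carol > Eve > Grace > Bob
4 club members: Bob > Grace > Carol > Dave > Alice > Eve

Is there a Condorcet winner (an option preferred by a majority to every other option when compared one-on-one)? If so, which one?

Head-to-head results (29 voters total):
Carol vs Dave: Dave wins 25–4.
Carol vs Alice: Alice wins 25–4.
Carol vs Grace: Grace wins 19–10.
Carol vs Bob: Bob wins 18–11.
Carol vs Eve: Eve wins 15–14.
Dave vs Alice: Alice wins 15–14.
Dave vs Grace: Dave wins 25–4.
Dave vs Bob: Bob wins 16–13.
Dave vs Eve: Dave wins 17–12.
Alice vs Grace: Alice wins 25–4.
Alice vs Bob: Bob wins 16–13.
Alice vs Eve: Alice wins 29–0.
Grace vs Bob: Bob wins 18–11.
Grace vs Eve: Eve wins 25–4.
Bob vs Eve: Bob wins 18–11.
Bob beats each rival — Carol (18–11), Dave (16–13), Alice (16–13), Grace (18–11), Eve (18–11) — so Bob is the Condorcet winner.

Bob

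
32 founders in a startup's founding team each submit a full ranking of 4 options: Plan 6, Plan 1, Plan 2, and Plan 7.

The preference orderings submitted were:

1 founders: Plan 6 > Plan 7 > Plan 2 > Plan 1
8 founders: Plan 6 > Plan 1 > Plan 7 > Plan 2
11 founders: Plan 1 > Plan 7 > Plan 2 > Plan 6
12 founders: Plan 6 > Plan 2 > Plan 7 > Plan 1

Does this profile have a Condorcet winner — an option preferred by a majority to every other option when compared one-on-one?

Head-to-head results (32 voters total):
Plan 6 vs Plan 1: Plan 6 wins 21–11.
Plan 6 vs Plan 2: Plan 6 wins 21–11.
Plan 6 vs Plan 7: Plan 6 wins 21–11.
Plan 1 vs Plan 2: Plan 1 wins 19–13.
Plan 1 vs Plan 7: Plan 1 wins 19–13.
Plan 2 vs Plan 7: Plan 7 wins 20–12.
Plan 6 beats each rival — Plan 1 (21–11), Plan 2 (21–11), Plan 7 (21–11) — so Plan 6 is the Condorcet winner.

Yes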